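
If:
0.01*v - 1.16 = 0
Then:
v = 116.00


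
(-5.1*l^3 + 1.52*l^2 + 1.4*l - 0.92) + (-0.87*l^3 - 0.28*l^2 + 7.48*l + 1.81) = -5.97*l^3 + 1.24*l^2 + 8.88*l + 0.89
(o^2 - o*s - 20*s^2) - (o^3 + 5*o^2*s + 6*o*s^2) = -o^3 - 5*o^2*s + o^2 - 6*o*s^2 - o*s - 20*s^2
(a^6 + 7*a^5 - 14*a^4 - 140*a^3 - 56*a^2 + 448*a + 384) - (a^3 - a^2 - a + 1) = a^6 + 7*a^5 - 14*a^4 - 141*a^3 - 55*a^2 + 449*a + 383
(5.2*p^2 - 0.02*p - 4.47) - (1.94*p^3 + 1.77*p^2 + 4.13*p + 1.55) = -1.94*p^3 + 3.43*p^2 - 4.15*p - 6.02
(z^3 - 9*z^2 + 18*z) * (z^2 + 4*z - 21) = z^5 - 5*z^4 - 39*z^3 + 261*z^2 - 378*z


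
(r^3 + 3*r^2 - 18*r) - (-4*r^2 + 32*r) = r^3 + 7*r^2 - 50*r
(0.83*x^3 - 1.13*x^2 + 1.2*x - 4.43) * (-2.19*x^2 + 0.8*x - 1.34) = -1.8177*x^5 + 3.1387*x^4 - 4.6442*x^3 + 12.1759*x^2 - 5.152*x + 5.9362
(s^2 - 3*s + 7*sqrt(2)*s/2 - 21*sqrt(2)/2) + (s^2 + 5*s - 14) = 2*s^2 + 2*s + 7*sqrt(2)*s/2 - 21*sqrt(2)/2 - 14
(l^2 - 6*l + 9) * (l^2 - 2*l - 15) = l^4 - 8*l^3 + 6*l^2 + 72*l - 135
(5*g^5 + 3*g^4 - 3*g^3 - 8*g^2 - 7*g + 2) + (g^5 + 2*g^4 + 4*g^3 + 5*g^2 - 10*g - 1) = 6*g^5 + 5*g^4 + g^3 - 3*g^2 - 17*g + 1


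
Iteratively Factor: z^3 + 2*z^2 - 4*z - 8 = (z + 2)*(z^2 - 4) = (z - 2)*(z + 2)*(z + 2)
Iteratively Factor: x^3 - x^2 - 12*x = (x - 4)*(x^2 + 3*x) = (x - 4)*(x + 3)*(x)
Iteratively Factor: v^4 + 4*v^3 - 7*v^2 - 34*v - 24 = (v - 3)*(v^3 + 7*v^2 + 14*v + 8) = (v - 3)*(v + 2)*(v^2 + 5*v + 4) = (v - 3)*(v + 1)*(v + 2)*(v + 4)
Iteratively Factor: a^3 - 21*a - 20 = (a + 4)*(a^2 - 4*a - 5) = (a - 5)*(a + 4)*(a + 1)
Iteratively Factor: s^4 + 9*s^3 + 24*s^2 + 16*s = (s + 1)*(s^3 + 8*s^2 + 16*s) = (s + 1)*(s + 4)*(s^2 + 4*s) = s*(s + 1)*(s + 4)*(s + 4)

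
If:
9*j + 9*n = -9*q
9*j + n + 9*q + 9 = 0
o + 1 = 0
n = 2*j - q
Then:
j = 0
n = 9/8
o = -1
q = -9/8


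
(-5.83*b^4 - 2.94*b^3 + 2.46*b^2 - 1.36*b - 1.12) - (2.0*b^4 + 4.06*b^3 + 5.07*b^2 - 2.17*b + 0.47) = -7.83*b^4 - 7.0*b^3 - 2.61*b^2 + 0.81*b - 1.59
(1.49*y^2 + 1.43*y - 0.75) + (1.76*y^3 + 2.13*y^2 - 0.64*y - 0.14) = 1.76*y^3 + 3.62*y^2 + 0.79*y - 0.89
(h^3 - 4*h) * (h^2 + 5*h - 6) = h^5 + 5*h^4 - 10*h^3 - 20*h^2 + 24*h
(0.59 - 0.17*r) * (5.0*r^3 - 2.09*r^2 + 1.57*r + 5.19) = -0.85*r^4 + 3.3053*r^3 - 1.5*r^2 + 0.0439999999999999*r + 3.0621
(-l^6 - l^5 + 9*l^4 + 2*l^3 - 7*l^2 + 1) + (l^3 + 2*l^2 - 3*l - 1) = -l^6 - l^5 + 9*l^4 + 3*l^3 - 5*l^2 - 3*l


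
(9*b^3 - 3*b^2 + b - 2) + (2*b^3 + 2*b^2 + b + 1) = 11*b^3 - b^2 + 2*b - 1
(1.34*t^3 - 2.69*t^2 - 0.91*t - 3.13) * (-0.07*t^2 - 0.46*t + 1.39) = -0.0938*t^5 - 0.4281*t^4 + 3.1637*t^3 - 3.1014*t^2 + 0.1749*t - 4.3507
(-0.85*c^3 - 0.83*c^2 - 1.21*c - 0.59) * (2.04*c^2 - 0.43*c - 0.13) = -1.734*c^5 - 1.3277*c^4 - 2.001*c^3 - 0.5754*c^2 + 0.411*c + 0.0767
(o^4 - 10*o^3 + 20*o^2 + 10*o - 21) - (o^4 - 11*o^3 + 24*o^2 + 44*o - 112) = o^3 - 4*o^2 - 34*o + 91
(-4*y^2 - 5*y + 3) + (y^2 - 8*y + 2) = -3*y^2 - 13*y + 5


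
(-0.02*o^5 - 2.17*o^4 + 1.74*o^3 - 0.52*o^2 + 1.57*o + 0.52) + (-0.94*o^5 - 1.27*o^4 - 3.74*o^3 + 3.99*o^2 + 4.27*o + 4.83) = -0.96*o^5 - 3.44*o^4 - 2.0*o^3 + 3.47*o^2 + 5.84*o + 5.35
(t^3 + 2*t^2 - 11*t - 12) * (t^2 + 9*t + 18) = t^5 + 11*t^4 + 25*t^3 - 75*t^2 - 306*t - 216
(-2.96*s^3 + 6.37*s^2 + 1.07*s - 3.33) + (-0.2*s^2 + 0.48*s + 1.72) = -2.96*s^3 + 6.17*s^2 + 1.55*s - 1.61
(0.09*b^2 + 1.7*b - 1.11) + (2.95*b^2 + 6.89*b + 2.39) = 3.04*b^2 + 8.59*b + 1.28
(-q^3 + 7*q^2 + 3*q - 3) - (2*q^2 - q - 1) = -q^3 + 5*q^2 + 4*q - 2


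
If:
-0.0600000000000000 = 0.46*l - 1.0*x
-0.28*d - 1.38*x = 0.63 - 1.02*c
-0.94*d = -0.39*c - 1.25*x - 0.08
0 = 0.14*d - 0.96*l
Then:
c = 0.92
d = 0.60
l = 0.09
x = 0.10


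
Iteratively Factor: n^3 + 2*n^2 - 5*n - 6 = (n + 3)*(n^2 - n - 2) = (n - 2)*(n + 3)*(n + 1)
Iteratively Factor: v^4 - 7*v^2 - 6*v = (v)*(v^3 - 7*v - 6) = v*(v + 2)*(v^2 - 2*v - 3) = v*(v - 3)*(v + 2)*(v + 1)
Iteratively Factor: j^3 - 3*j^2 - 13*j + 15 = (j - 1)*(j^2 - 2*j - 15) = (j - 1)*(j + 3)*(j - 5)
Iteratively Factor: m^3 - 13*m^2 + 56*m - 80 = (m - 4)*(m^2 - 9*m + 20) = (m - 4)^2*(m - 5)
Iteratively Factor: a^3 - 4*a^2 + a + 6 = (a + 1)*(a^2 - 5*a + 6) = (a - 2)*(a + 1)*(a - 3)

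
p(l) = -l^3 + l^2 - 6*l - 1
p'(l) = -3*l^2 + 2*l - 6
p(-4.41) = 130.67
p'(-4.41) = -73.16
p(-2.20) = 27.69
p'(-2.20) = -24.92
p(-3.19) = 60.78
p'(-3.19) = -42.91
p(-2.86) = 47.73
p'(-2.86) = -36.26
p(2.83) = -32.64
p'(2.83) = -24.37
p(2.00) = -17.00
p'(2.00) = -14.00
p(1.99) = -16.86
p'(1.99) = -13.90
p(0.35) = -3.02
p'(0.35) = -5.67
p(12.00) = -1657.00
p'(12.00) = -414.00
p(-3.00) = 53.00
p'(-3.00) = -39.00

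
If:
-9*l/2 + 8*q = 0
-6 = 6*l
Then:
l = -1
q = -9/16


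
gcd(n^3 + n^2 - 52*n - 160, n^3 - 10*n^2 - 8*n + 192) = n^2 - 4*n - 32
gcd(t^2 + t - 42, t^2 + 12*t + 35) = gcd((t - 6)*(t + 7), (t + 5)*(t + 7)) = t + 7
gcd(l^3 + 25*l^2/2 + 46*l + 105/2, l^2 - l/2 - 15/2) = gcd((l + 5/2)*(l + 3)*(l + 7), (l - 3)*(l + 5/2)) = l + 5/2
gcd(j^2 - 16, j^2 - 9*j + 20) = j - 4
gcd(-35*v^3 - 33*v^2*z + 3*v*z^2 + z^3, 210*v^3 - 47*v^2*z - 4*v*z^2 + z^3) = -35*v^2 + 2*v*z + z^2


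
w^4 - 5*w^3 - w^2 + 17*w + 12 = (w - 4)*(w - 3)*(w + 1)^2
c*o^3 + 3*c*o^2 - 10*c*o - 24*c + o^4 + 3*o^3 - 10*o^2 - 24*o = (c + o)*(o - 3)*(o + 2)*(o + 4)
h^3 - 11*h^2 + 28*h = h*(h - 7)*(h - 4)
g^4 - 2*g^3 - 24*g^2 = g^2*(g - 6)*(g + 4)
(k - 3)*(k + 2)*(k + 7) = k^3 + 6*k^2 - 13*k - 42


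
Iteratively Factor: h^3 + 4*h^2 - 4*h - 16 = (h + 2)*(h^2 + 2*h - 8) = (h - 2)*(h + 2)*(h + 4)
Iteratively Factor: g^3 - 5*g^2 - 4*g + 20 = (g - 2)*(g^2 - 3*g - 10) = (g - 2)*(g + 2)*(g - 5)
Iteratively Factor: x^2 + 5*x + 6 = (x + 2)*(x + 3)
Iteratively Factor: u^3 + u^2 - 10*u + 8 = (u - 1)*(u^2 + 2*u - 8) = (u - 2)*(u - 1)*(u + 4)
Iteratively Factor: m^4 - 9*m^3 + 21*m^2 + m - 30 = (m - 2)*(m^3 - 7*m^2 + 7*m + 15) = (m - 5)*(m - 2)*(m^2 - 2*m - 3) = (m - 5)*(m - 2)*(m + 1)*(m - 3)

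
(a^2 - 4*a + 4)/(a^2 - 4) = (a - 2)/(a + 2)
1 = 1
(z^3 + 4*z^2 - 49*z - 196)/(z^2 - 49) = z + 4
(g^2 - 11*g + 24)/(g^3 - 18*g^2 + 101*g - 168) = 1/(g - 7)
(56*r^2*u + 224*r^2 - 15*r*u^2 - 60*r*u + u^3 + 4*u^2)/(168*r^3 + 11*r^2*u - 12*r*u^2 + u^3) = (u + 4)/(3*r + u)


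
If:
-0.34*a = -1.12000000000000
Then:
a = 3.29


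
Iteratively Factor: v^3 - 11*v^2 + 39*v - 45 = (v - 5)*(v^2 - 6*v + 9) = (v - 5)*(v - 3)*(v - 3)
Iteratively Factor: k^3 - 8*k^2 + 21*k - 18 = (k - 3)*(k^2 - 5*k + 6) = (k - 3)^2*(k - 2)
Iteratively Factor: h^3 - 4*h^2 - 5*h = (h)*(h^2 - 4*h - 5) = h*(h - 5)*(h + 1)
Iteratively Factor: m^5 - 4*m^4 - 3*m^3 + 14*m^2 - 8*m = (m)*(m^4 - 4*m^3 - 3*m^2 + 14*m - 8) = m*(m - 4)*(m^3 - 3*m + 2) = m*(m - 4)*(m - 1)*(m^2 + m - 2) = m*(m - 4)*(m - 1)*(m + 2)*(m - 1)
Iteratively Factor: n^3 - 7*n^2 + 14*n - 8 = (n - 2)*(n^2 - 5*n + 4) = (n - 2)*(n - 1)*(n - 4)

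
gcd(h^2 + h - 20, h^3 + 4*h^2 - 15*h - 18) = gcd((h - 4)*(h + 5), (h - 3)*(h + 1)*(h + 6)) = 1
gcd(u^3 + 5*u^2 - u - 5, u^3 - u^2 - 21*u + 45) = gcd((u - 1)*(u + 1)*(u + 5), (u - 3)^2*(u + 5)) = u + 5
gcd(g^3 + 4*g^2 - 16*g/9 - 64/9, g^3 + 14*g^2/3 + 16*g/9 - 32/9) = g^2 + 16*g/3 + 16/3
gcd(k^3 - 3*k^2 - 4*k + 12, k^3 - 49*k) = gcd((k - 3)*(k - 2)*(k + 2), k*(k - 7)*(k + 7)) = 1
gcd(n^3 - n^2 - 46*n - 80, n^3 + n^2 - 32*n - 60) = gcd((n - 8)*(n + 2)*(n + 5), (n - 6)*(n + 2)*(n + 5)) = n^2 + 7*n + 10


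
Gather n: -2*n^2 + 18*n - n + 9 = -2*n^2 + 17*n + 9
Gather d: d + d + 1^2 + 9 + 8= 2*d + 18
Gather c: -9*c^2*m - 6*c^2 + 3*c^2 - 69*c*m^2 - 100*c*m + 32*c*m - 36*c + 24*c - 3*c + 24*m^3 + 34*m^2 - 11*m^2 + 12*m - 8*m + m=c^2*(-9*m - 3) + c*(-69*m^2 - 68*m - 15) + 24*m^3 + 23*m^2 + 5*m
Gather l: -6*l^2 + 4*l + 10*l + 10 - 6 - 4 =-6*l^2 + 14*l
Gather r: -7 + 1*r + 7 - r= 0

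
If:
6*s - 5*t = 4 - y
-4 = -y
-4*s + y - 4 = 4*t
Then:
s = 0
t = 0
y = 4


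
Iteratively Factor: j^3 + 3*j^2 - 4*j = (j)*(j^2 + 3*j - 4) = j*(j - 1)*(j + 4)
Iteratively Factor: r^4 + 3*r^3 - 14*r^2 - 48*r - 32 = (r + 1)*(r^3 + 2*r^2 - 16*r - 32) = (r - 4)*(r + 1)*(r^2 + 6*r + 8) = (r - 4)*(r + 1)*(r + 4)*(r + 2)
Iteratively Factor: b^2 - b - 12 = (b + 3)*(b - 4)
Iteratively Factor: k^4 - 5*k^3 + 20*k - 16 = (k - 2)*(k^3 - 3*k^2 - 6*k + 8) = (k - 2)*(k + 2)*(k^2 - 5*k + 4) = (k - 4)*(k - 2)*(k + 2)*(k - 1)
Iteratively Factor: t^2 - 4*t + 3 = (t - 1)*(t - 3)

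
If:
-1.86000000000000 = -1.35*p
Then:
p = 1.38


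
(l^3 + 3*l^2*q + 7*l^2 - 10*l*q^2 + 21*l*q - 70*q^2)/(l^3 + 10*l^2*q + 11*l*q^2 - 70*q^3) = (l + 7)/(l + 7*q)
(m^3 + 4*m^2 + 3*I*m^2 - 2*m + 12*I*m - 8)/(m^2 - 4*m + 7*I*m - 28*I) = (m^3 + m^2*(4 + 3*I) + m*(-2 + 12*I) - 8)/(m^2 + m*(-4 + 7*I) - 28*I)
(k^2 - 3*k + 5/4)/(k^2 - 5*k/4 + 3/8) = 2*(2*k - 5)/(4*k - 3)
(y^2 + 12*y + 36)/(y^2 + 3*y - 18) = (y + 6)/(y - 3)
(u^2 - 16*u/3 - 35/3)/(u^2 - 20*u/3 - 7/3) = (3*u + 5)/(3*u + 1)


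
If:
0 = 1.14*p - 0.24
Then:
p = 0.21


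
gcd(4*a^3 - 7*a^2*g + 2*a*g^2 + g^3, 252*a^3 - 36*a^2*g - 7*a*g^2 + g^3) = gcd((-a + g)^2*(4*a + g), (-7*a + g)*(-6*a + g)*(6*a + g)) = 1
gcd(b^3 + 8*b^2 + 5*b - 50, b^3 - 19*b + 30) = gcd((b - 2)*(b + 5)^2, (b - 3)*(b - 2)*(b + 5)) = b^2 + 3*b - 10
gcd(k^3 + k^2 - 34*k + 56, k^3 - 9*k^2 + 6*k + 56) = k - 4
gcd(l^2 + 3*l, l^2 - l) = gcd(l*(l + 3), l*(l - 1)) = l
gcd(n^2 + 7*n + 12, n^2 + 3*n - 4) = n + 4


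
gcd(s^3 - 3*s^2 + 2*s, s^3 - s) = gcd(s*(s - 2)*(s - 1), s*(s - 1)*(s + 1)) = s^2 - s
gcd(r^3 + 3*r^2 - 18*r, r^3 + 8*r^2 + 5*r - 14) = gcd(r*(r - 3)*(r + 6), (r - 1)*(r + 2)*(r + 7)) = 1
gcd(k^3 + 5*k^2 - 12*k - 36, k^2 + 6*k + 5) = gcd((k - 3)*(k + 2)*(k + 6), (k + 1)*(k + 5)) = 1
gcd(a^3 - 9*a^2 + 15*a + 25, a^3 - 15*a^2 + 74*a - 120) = a - 5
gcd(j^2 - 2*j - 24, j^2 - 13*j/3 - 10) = j - 6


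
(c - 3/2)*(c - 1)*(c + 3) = c^3 + c^2/2 - 6*c + 9/2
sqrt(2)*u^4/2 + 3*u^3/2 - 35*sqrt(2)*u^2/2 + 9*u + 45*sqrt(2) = (u - 3*sqrt(2))*(u - 3*sqrt(2)/2)*(u + 5*sqrt(2))*(sqrt(2)*u/2 + 1)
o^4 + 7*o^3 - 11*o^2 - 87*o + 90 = (o - 3)*(o - 1)*(o + 5)*(o + 6)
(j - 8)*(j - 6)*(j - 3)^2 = j^4 - 20*j^3 + 141*j^2 - 414*j + 432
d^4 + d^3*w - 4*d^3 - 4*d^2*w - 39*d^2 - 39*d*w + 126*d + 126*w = (d - 7)*(d - 3)*(d + 6)*(d + w)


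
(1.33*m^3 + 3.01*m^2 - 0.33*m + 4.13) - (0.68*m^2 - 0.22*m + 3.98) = 1.33*m^3 + 2.33*m^2 - 0.11*m + 0.15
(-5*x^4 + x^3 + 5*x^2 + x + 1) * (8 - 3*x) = 15*x^5 - 43*x^4 - 7*x^3 + 37*x^2 + 5*x + 8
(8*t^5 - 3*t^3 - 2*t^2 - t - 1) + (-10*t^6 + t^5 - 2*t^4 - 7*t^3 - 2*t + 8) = -10*t^6 + 9*t^5 - 2*t^4 - 10*t^3 - 2*t^2 - 3*t + 7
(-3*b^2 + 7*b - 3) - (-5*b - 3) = -3*b^2 + 12*b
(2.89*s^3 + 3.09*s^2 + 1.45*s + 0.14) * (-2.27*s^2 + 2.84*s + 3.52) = -6.5603*s^5 + 1.1933*s^4 + 15.6569*s^3 + 14.677*s^2 + 5.5016*s + 0.4928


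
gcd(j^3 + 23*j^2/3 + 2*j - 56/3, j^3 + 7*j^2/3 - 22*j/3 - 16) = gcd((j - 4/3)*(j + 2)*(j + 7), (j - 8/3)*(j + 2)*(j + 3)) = j + 2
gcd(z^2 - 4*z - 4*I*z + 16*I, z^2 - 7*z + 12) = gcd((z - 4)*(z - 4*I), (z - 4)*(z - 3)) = z - 4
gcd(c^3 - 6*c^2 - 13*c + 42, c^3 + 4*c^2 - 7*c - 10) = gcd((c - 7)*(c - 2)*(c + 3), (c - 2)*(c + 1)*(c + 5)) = c - 2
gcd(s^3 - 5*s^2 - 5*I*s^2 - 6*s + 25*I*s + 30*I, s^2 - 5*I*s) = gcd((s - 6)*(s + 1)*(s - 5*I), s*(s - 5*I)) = s - 5*I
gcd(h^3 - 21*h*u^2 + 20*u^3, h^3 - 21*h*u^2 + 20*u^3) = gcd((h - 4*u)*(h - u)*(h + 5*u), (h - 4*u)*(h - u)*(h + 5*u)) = h^3 - 21*h*u^2 + 20*u^3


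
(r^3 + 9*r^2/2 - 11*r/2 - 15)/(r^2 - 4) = (2*r^2 + 13*r + 15)/(2*(r + 2))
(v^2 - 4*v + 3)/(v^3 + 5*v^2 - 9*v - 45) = (v - 1)/(v^2 + 8*v + 15)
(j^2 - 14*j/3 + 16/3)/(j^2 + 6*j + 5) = (3*j^2 - 14*j + 16)/(3*(j^2 + 6*j + 5))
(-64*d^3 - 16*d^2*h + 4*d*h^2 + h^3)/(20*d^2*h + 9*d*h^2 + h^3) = (-16*d^2 + h^2)/(h*(5*d + h))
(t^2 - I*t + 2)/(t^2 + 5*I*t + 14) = (t + I)/(t + 7*I)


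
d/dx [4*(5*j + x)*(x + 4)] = 20*j + 8*x + 16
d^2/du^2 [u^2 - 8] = 2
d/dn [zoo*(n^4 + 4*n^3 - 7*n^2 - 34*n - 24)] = zoo*(n^3 + n^2 + n + 1)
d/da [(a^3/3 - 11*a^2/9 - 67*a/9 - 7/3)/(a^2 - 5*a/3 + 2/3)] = (9*a^4 - 30*a^3 + 274*a^2 + 82*a - 239)/(3*(9*a^4 - 30*a^3 + 37*a^2 - 20*a + 4))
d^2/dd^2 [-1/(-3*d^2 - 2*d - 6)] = 2*(-9*d^2 - 6*d + 4*(3*d + 1)^2 - 18)/(3*d^2 + 2*d + 6)^3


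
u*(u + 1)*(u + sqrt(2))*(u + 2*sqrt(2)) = u^4 + u^3 + 3*sqrt(2)*u^3 + 4*u^2 + 3*sqrt(2)*u^2 + 4*u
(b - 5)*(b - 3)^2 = b^3 - 11*b^2 + 39*b - 45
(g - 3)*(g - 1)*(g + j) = g^3 + g^2*j - 4*g^2 - 4*g*j + 3*g + 3*j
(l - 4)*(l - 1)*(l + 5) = l^3 - 21*l + 20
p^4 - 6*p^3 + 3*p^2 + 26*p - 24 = (p - 4)*(p - 3)*(p - 1)*(p + 2)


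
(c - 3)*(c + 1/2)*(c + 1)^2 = c^4 - c^3/2 - 11*c^2/2 - 11*c/2 - 3/2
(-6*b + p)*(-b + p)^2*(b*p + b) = -6*b^4*p - 6*b^4 + 13*b^3*p^2 + 13*b^3*p - 8*b^2*p^3 - 8*b^2*p^2 + b*p^4 + b*p^3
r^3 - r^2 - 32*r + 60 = (r - 5)*(r - 2)*(r + 6)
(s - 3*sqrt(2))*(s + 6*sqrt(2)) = s^2 + 3*sqrt(2)*s - 36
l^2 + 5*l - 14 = (l - 2)*(l + 7)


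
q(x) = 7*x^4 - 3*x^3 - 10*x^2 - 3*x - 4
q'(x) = 28*x^3 - 9*x^2 - 20*x - 3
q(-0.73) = -3.98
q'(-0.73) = -4.09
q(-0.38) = -3.99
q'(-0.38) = 1.76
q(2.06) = 47.22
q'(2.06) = 162.38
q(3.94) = 1332.33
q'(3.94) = 1491.05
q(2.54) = 166.06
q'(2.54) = 346.97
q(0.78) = -11.26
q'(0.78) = -10.79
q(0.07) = -4.26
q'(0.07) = -4.43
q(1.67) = 3.57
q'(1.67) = 68.91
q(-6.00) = 9374.00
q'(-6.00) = -6255.00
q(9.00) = 42899.00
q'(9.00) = 19500.00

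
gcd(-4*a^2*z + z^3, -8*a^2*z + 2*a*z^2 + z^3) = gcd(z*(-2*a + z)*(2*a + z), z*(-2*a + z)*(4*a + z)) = -2*a*z + z^2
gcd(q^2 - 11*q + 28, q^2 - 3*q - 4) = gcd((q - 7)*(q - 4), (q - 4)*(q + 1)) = q - 4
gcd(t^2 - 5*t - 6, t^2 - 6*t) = t - 6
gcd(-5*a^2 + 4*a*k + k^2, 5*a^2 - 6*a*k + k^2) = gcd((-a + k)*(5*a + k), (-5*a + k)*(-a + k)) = a - k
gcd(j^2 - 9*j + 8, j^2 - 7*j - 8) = j - 8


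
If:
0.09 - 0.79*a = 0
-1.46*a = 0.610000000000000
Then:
No Solution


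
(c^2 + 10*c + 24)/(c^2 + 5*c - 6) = (c + 4)/(c - 1)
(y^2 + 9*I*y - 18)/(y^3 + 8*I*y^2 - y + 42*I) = (y + 6*I)/(y^2 + 5*I*y + 14)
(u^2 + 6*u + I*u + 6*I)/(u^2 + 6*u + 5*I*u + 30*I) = (u + I)/(u + 5*I)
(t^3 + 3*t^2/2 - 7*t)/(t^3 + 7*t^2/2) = (t - 2)/t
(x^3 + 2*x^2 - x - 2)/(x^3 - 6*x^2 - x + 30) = (x^2 - 1)/(x^2 - 8*x + 15)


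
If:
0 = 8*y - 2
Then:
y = 1/4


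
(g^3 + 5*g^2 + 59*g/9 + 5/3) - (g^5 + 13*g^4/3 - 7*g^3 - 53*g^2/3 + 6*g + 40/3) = -g^5 - 13*g^4/3 + 8*g^3 + 68*g^2/3 + 5*g/9 - 35/3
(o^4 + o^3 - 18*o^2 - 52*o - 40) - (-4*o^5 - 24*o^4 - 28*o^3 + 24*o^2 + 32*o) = 4*o^5 + 25*o^4 + 29*o^3 - 42*o^2 - 84*o - 40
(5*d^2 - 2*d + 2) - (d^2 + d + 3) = 4*d^2 - 3*d - 1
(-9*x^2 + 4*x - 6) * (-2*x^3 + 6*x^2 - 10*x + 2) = 18*x^5 - 62*x^4 + 126*x^3 - 94*x^2 + 68*x - 12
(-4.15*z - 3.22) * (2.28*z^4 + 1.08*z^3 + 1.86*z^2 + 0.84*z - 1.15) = -9.462*z^5 - 11.8236*z^4 - 11.1966*z^3 - 9.4752*z^2 + 2.0677*z + 3.703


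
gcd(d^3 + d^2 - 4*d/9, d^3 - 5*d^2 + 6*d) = d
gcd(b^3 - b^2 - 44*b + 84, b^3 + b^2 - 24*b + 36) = b - 2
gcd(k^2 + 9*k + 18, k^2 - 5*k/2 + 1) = 1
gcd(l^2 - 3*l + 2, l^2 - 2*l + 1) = l - 1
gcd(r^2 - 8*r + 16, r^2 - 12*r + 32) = r - 4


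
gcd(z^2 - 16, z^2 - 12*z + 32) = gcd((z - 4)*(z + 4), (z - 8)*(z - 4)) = z - 4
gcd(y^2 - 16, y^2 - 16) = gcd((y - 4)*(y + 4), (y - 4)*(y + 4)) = y^2 - 16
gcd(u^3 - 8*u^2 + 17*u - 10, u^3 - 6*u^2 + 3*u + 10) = u^2 - 7*u + 10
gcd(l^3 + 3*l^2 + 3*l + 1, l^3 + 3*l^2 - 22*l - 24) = l + 1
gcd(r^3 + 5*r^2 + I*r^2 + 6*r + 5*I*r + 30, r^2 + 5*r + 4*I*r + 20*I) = r + 5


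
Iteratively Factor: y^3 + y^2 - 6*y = (y)*(y^2 + y - 6) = y*(y + 3)*(y - 2)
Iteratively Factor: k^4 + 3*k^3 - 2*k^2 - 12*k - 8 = (k - 2)*(k^3 + 5*k^2 + 8*k + 4) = (k - 2)*(k + 2)*(k^2 + 3*k + 2) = (k - 2)*(k + 2)^2*(k + 1)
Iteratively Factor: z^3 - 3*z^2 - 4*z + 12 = (z - 2)*(z^2 - z - 6) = (z - 2)*(z + 2)*(z - 3)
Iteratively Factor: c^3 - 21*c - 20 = (c + 4)*(c^2 - 4*c - 5) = (c + 1)*(c + 4)*(c - 5)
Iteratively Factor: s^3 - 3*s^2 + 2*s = (s - 1)*(s^2 - 2*s) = s*(s - 1)*(s - 2)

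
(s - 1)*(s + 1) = s^2 - 1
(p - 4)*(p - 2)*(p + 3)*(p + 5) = p^4 + 2*p^3 - 25*p^2 - 26*p + 120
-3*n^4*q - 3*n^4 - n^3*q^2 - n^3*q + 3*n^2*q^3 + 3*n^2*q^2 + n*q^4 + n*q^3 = (-n + q)*(n + q)*(3*n + q)*(n*q + n)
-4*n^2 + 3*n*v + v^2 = (-n + v)*(4*n + v)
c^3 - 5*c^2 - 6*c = c*(c - 6)*(c + 1)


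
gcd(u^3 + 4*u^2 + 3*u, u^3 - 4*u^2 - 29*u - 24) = u^2 + 4*u + 3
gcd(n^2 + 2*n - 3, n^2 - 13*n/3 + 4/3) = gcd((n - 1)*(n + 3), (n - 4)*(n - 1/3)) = 1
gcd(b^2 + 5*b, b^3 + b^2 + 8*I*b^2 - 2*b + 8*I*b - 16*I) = 1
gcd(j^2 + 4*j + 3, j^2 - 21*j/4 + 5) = 1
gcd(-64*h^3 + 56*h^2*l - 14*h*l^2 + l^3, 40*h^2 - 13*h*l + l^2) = 8*h - l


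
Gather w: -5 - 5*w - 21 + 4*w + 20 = -w - 6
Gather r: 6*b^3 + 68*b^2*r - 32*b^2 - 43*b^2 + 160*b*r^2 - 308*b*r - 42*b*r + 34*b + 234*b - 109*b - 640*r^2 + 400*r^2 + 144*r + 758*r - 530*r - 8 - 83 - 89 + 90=6*b^3 - 75*b^2 + 159*b + r^2*(160*b - 240) + r*(68*b^2 - 350*b + 372) - 90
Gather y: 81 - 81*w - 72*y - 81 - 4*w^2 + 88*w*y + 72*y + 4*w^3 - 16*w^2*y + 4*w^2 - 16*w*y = 4*w^3 - 81*w + y*(-16*w^2 + 72*w)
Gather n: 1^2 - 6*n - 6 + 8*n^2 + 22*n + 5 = 8*n^2 + 16*n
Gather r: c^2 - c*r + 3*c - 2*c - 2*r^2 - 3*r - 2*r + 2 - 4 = c^2 + c - 2*r^2 + r*(-c - 5) - 2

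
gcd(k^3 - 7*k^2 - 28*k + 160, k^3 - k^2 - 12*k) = k - 4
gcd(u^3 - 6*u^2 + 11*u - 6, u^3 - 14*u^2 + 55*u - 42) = u - 1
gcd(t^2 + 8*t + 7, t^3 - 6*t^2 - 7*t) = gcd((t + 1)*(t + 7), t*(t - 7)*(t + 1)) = t + 1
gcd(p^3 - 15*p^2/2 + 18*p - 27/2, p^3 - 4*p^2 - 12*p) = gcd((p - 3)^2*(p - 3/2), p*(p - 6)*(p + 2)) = 1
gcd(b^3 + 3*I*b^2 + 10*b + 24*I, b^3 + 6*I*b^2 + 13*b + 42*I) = b^2 - I*b + 6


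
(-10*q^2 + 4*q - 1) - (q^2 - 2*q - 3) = -11*q^2 + 6*q + 2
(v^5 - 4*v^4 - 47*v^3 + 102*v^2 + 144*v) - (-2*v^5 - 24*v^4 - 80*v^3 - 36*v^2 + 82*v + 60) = 3*v^5 + 20*v^4 + 33*v^3 + 138*v^2 + 62*v - 60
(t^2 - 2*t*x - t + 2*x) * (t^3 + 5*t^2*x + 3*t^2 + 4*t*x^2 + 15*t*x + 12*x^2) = t^5 + 3*t^4*x + 2*t^4 - 6*t^3*x^2 + 6*t^3*x - 3*t^3 - 8*t^2*x^3 - 12*t^2*x^2 - 9*t^2*x - 16*t*x^3 + 18*t*x^2 + 24*x^3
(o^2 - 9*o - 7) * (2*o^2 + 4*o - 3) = 2*o^4 - 14*o^3 - 53*o^2 - o + 21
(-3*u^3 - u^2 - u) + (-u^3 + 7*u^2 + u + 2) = -4*u^3 + 6*u^2 + 2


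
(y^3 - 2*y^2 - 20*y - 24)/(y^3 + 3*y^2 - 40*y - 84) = (y + 2)/(y + 7)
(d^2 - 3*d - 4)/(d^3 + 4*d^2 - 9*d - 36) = (d^2 - 3*d - 4)/(d^3 + 4*d^2 - 9*d - 36)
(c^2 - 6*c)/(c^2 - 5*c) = (c - 6)/(c - 5)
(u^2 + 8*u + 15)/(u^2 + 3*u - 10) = (u + 3)/(u - 2)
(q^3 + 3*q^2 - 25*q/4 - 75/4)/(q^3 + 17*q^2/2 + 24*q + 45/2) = (q - 5/2)/(q + 3)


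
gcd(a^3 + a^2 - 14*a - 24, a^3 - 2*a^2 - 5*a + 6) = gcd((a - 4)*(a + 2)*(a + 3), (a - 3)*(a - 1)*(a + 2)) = a + 2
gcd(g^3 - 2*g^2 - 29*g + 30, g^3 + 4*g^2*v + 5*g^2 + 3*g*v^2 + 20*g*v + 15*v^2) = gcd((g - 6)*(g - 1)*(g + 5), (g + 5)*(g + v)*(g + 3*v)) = g + 5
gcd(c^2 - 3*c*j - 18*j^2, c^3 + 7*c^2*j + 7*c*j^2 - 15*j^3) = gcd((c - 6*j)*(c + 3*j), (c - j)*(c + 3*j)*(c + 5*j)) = c + 3*j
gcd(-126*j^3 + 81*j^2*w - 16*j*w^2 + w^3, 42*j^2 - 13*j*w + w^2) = 42*j^2 - 13*j*w + w^2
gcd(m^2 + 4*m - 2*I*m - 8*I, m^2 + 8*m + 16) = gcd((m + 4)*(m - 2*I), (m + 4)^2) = m + 4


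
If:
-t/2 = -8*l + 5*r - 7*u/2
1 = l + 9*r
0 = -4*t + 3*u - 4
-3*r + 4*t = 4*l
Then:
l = -107/297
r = 404/2673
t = -20/81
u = 244/243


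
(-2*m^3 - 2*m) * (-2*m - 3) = 4*m^4 + 6*m^3 + 4*m^2 + 6*m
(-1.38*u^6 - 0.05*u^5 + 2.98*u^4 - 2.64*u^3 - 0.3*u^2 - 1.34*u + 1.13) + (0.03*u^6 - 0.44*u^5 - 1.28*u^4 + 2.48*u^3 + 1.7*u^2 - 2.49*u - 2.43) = -1.35*u^6 - 0.49*u^5 + 1.7*u^4 - 0.16*u^3 + 1.4*u^2 - 3.83*u - 1.3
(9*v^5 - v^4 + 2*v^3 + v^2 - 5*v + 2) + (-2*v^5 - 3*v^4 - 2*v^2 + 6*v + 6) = 7*v^5 - 4*v^4 + 2*v^3 - v^2 + v + 8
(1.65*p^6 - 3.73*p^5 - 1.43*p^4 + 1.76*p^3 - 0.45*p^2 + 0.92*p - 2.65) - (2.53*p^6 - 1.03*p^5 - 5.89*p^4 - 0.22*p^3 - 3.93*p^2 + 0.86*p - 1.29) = -0.88*p^6 - 2.7*p^5 + 4.46*p^4 + 1.98*p^3 + 3.48*p^2 + 0.0600000000000001*p - 1.36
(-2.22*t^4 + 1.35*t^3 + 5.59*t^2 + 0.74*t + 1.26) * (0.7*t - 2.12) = -1.554*t^5 + 5.6514*t^4 + 1.051*t^3 - 11.3328*t^2 - 0.6868*t - 2.6712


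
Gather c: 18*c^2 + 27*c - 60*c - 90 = 18*c^2 - 33*c - 90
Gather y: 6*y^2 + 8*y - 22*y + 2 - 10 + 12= 6*y^2 - 14*y + 4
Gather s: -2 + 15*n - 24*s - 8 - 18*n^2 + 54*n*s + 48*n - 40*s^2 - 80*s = -18*n^2 + 63*n - 40*s^2 + s*(54*n - 104) - 10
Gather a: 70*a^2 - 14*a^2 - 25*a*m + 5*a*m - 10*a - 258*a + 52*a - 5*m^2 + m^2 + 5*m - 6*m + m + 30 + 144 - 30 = 56*a^2 + a*(-20*m - 216) - 4*m^2 + 144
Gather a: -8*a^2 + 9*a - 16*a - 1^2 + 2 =-8*a^2 - 7*a + 1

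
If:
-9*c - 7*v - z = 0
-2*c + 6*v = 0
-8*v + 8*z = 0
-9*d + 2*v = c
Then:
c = 0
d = 0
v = 0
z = 0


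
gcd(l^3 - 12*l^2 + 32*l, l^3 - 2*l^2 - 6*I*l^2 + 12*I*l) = l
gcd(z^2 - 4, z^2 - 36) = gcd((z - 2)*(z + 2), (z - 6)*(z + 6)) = 1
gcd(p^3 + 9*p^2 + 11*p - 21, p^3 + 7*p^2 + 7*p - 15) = p^2 + 2*p - 3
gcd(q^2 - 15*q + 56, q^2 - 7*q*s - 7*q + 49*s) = q - 7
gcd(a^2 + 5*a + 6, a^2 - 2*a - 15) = a + 3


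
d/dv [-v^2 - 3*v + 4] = -2*v - 3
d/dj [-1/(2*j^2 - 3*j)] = (4*j - 3)/(j^2*(2*j - 3)^2)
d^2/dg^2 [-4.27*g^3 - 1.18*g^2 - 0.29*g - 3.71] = -25.62*g - 2.36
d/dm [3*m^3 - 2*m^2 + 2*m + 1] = 9*m^2 - 4*m + 2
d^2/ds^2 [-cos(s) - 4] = cos(s)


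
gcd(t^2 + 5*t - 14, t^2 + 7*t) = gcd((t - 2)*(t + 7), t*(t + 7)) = t + 7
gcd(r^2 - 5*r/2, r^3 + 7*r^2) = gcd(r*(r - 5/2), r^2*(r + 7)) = r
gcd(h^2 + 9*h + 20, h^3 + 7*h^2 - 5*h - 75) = h + 5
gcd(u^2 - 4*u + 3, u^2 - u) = u - 1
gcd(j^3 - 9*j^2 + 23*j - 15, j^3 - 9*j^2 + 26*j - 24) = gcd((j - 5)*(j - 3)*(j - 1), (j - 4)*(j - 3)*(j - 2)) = j - 3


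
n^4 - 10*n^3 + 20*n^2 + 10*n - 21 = (n - 7)*(n - 3)*(n - 1)*(n + 1)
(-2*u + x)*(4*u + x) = -8*u^2 + 2*u*x + x^2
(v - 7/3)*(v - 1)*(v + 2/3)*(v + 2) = v^4 - 2*v^3/3 - 47*v^2/9 + 16*v/9 + 28/9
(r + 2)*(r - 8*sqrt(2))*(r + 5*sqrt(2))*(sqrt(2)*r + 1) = sqrt(2)*r^4 - 5*r^3 + 2*sqrt(2)*r^3 - 83*sqrt(2)*r^2 - 10*r^2 - 166*sqrt(2)*r - 80*r - 160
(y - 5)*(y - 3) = y^2 - 8*y + 15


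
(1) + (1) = 2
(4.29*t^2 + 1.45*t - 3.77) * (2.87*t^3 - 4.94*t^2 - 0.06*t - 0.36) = 12.3123*t^5 - 17.0311*t^4 - 18.2403*t^3 + 16.9924*t^2 - 0.2958*t + 1.3572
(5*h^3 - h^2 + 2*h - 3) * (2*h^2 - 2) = 10*h^5 - 2*h^4 - 6*h^3 - 4*h^2 - 4*h + 6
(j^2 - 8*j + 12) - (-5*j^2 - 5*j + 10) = 6*j^2 - 3*j + 2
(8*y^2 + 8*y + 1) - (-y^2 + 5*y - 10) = 9*y^2 + 3*y + 11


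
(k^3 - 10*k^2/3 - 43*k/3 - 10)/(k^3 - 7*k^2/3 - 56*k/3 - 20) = (k + 1)/(k + 2)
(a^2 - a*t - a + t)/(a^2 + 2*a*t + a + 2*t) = (a^2 - a*t - a + t)/(a^2 + 2*a*t + a + 2*t)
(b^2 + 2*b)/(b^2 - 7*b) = (b + 2)/(b - 7)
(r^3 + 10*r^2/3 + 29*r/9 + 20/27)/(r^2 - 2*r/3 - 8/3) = (r^2 + 2*r + 5/9)/(r - 2)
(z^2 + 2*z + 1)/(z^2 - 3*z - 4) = (z + 1)/(z - 4)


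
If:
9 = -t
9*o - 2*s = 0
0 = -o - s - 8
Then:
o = -16/11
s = -72/11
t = -9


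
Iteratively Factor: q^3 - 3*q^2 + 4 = (q - 2)*(q^2 - q - 2) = (q - 2)*(q + 1)*(q - 2)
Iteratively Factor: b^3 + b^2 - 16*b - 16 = (b - 4)*(b^2 + 5*b + 4) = (b - 4)*(b + 1)*(b + 4)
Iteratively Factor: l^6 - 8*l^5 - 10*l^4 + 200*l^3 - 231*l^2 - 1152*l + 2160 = (l - 5)*(l^5 - 3*l^4 - 25*l^3 + 75*l^2 + 144*l - 432) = (l - 5)*(l + 3)*(l^4 - 6*l^3 - 7*l^2 + 96*l - 144) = (l - 5)*(l - 3)*(l + 3)*(l^3 - 3*l^2 - 16*l + 48) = (l - 5)*(l - 3)^2*(l + 3)*(l^2 - 16) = (l - 5)*(l - 4)*(l - 3)^2*(l + 3)*(l + 4)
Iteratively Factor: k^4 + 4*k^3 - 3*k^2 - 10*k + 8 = (k + 4)*(k^3 - 3*k + 2) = (k + 2)*(k + 4)*(k^2 - 2*k + 1) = (k - 1)*(k + 2)*(k + 4)*(k - 1)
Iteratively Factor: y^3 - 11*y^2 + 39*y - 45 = (y - 3)*(y^2 - 8*y + 15) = (y - 5)*(y - 3)*(y - 3)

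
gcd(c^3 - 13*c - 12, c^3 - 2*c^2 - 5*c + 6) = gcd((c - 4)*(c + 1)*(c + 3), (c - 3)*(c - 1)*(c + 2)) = 1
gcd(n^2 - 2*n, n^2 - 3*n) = n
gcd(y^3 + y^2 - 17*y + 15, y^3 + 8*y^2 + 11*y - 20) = y^2 + 4*y - 5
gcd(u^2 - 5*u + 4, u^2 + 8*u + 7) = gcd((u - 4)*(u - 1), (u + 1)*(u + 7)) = 1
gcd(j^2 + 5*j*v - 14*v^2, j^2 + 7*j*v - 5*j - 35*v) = j + 7*v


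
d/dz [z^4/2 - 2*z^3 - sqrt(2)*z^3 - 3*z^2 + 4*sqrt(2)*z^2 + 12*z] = 2*z^3 - 6*z^2 - 3*sqrt(2)*z^2 - 6*z + 8*sqrt(2)*z + 12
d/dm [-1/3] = 0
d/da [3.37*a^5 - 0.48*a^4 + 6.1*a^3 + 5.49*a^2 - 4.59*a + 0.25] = 16.85*a^4 - 1.92*a^3 + 18.3*a^2 + 10.98*a - 4.59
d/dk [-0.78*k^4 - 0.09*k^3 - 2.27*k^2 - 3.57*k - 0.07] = -3.12*k^3 - 0.27*k^2 - 4.54*k - 3.57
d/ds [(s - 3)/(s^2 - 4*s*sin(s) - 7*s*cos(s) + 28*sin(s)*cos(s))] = (s^2 - 4*s*sin(s) - 7*s*cos(s) + (s - 3)*(-7*s*sin(s) + 4*s*cos(s) - 2*s + 4*sin(s) + 7*cos(s) - 28*cos(2*s)) + 14*sin(2*s))/((s - 4*sin(s))^2*(s - 7*cos(s))^2)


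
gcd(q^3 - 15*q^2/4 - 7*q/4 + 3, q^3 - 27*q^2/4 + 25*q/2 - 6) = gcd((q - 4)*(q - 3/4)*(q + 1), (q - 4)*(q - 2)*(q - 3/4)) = q^2 - 19*q/4 + 3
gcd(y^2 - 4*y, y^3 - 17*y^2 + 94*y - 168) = y - 4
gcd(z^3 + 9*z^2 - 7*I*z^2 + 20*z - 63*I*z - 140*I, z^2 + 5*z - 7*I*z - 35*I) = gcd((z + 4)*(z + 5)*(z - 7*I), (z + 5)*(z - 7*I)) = z^2 + z*(5 - 7*I) - 35*I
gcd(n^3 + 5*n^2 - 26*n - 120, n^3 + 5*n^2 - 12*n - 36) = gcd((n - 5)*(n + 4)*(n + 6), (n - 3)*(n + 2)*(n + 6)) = n + 6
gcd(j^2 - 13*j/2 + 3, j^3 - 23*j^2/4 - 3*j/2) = j - 6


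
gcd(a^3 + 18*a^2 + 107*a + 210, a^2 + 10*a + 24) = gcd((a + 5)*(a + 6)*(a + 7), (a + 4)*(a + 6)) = a + 6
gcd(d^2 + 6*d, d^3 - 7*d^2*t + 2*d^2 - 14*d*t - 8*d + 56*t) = 1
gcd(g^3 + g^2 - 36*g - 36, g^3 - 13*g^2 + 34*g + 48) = g^2 - 5*g - 6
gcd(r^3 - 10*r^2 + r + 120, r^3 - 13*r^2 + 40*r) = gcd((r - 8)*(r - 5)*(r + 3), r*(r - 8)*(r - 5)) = r^2 - 13*r + 40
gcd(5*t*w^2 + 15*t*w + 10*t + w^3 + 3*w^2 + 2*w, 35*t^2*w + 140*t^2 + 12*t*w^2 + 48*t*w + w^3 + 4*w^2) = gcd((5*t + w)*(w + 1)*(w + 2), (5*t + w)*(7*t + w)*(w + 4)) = 5*t + w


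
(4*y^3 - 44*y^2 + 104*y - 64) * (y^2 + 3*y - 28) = 4*y^5 - 32*y^4 - 140*y^3 + 1480*y^2 - 3104*y + 1792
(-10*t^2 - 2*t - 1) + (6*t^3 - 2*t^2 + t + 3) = 6*t^3 - 12*t^2 - t + 2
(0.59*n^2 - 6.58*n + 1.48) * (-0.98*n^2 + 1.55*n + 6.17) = -0.5782*n^4 + 7.3629*n^3 - 8.0091*n^2 - 38.3046*n + 9.1316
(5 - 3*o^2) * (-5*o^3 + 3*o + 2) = 15*o^5 - 34*o^3 - 6*o^2 + 15*o + 10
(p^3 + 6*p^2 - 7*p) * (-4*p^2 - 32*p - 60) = -4*p^5 - 56*p^4 - 224*p^3 - 136*p^2 + 420*p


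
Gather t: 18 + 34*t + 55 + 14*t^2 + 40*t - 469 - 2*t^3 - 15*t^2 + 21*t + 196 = -2*t^3 - t^2 + 95*t - 200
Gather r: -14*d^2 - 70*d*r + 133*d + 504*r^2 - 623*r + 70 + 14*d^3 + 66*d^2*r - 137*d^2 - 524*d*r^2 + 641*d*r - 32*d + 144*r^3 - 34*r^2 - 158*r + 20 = 14*d^3 - 151*d^2 + 101*d + 144*r^3 + r^2*(470 - 524*d) + r*(66*d^2 + 571*d - 781) + 90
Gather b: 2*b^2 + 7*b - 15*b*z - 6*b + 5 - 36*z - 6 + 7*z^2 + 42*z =2*b^2 + b*(1 - 15*z) + 7*z^2 + 6*z - 1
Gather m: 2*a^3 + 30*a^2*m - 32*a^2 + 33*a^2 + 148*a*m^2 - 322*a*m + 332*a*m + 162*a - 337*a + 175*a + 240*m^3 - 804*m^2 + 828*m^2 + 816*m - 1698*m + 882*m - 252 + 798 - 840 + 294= 2*a^3 + a^2 + 240*m^3 + m^2*(148*a + 24) + m*(30*a^2 + 10*a)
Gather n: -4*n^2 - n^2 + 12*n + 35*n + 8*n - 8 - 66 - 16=-5*n^2 + 55*n - 90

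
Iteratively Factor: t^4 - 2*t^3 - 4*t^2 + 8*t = (t - 2)*(t^3 - 4*t) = (t - 2)^2*(t^2 + 2*t) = (t - 2)^2*(t + 2)*(t)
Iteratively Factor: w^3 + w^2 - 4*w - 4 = (w + 1)*(w^2 - 4) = (w + 1)*(w + 2)*(w - 2)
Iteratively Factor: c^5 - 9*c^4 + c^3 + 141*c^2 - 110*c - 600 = (c - 5)*(c^4 - 4*c^3 - 19*c^2 + 46*c + 120) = (c - 5)*(c + 2)*(c^3 - 6*c^2 - 7*c + 60) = (c - 5)*(c + 2)*(c + 3)*(c^2 - 9*c + 20) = (c - 5)^2*(c + 2)*(c + 3)*(c - 4)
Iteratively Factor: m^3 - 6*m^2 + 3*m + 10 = (m + 1)*(m^2 - 7*m + 10) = (m - 2)*(m + 1)*(m - 5)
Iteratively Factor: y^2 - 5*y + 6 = (y - 2)*(y - 3)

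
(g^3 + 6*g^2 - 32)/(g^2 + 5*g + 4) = (g^2 + 2*g - 8)/(g + 1)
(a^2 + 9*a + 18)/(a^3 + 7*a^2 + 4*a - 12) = (a + 3)/(a^2 + a - 2)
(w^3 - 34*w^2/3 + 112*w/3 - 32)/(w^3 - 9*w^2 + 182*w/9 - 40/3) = 3*(w - 4)/(3*w - 5)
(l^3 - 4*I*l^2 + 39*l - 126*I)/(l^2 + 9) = (l^2 - I*l + 42)/(l + 3*I)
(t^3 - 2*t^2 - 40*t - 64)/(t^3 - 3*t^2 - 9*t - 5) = (-t^3 + 2*t^2 + 40*t + 64)/(-t^3 + 3*t^2 + 9*t + 5)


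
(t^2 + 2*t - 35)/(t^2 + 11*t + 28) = (t - 5)/(t + 4)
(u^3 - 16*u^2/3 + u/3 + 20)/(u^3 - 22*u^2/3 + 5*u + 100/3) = (u - 3)/(u - 5)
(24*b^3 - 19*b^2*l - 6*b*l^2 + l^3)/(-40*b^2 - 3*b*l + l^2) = (-3*b^2 + 2*b*l + l^2)/(5*b + l)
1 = 1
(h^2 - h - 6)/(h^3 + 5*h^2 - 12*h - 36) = 1/(h + 6)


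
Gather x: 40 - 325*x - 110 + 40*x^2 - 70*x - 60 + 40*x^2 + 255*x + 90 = 80*x^2 - 140*x - 40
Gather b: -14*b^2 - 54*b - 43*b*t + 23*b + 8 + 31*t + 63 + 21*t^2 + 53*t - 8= -14*b^2 + b*(-43*t - 31) + 21*t^2 + 84*t + 63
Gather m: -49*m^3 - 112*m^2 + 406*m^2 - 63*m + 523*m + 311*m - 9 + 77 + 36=-49*m^3 + 294*m^2 + 771*m + 104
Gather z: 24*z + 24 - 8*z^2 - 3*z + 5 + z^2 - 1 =-7*z^2 + 21*z + 28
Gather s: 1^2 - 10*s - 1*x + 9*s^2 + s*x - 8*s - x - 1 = 9*s^2 + s*(x - 18) - 2*x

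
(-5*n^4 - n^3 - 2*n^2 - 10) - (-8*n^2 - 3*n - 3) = -5*n^4 - n^3 + 6*n^2 + 3*n - 7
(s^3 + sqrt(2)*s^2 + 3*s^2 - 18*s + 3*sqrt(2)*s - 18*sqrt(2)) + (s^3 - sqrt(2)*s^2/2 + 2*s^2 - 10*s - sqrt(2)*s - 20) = 2*s^3 + sqrt(2)*s^2/2 + 5*s^2 - 28*s + 2*sqrt(2)*s - 18*sqrt(2) - 20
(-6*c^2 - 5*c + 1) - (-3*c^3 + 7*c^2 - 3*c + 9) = 3*c^3 - 13*c^2 - 2*c - 8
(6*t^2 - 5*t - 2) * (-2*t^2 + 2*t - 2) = -12*t^4 + 22*t^3 - 18*t^2 + 6*t + 4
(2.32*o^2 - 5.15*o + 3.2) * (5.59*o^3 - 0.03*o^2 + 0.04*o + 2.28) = 12.9688*o^5 - 28.8581*o^4 + 18.1353*o^3 + 4.9876*o^2 - 11.614*o + 7.296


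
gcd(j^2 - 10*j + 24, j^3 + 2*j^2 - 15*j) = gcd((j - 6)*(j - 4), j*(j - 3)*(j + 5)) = 1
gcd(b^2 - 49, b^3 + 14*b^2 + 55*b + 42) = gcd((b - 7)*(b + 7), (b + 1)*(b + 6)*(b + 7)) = b + 7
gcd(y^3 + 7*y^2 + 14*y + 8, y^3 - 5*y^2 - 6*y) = y + 1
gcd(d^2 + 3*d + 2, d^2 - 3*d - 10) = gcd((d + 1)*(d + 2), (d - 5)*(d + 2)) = d + 2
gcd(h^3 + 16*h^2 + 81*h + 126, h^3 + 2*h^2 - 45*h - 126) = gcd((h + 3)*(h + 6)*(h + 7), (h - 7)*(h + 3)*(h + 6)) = h^2 + 9*h + 18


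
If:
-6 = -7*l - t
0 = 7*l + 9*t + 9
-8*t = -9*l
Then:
No Solution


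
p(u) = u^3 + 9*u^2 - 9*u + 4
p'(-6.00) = -9.00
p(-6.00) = 166.00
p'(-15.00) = 396.00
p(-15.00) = -1211.00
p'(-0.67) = -19.71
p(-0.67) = 13.77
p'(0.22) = -4.89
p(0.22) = 2.47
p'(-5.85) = -11.63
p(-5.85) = 164.45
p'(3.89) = 106.42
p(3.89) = 164.04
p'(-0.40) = -15.72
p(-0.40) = 8.98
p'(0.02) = -8.64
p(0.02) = 3.82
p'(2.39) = 51.16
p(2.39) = 47.55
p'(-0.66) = -19.57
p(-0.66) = 13.57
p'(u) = 3*u^2 + 18*u - 9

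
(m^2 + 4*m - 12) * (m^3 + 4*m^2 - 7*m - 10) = m^5 + 8*m^4 - 3*m^3 - 86*m^2 + 44*m + 120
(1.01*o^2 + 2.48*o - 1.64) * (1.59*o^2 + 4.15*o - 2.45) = 1.6059*o^4 + 8.1347*o^3 + 5.2099*o^2 - 12.882*o + 4.018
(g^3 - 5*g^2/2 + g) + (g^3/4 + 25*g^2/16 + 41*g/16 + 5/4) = 5*g^3/4 - 15*g^2/16 + 57*g/16 + 5/4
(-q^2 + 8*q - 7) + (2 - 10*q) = -q^2 - 2*q - 5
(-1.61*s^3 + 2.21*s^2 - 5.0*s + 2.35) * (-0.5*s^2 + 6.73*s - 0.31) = 0.805*s^5 - 11.9403*s^4 + 17.8724*s^3 - 35.5101*s^2 + 17.3655*s - 0.7285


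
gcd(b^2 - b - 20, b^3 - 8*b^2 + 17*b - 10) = b - 5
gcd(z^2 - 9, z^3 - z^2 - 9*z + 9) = z^2 - 9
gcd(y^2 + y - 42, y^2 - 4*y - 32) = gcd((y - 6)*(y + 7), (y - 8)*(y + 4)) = 1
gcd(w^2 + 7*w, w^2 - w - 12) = 1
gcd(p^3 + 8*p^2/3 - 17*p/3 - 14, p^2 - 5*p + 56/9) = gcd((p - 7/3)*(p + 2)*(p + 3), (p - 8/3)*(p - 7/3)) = p - 7/3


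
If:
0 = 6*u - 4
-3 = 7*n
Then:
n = -3/7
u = 2/3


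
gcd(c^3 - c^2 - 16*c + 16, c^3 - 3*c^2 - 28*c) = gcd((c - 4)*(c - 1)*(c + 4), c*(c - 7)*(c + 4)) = c + 4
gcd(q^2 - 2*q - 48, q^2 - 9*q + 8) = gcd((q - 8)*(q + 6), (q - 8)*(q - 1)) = q - 8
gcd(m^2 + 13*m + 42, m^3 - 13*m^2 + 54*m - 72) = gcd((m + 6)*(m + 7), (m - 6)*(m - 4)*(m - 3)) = 1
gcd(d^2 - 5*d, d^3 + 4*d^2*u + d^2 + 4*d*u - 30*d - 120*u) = d - 5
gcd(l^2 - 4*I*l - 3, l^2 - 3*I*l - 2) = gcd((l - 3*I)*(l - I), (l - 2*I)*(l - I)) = l - I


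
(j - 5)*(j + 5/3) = j^2 - 10*j/3 - 25/3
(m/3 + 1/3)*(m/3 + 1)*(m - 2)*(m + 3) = m^4/9 + 5*m^3/9 + m^2/9 - 7*m/3 - 2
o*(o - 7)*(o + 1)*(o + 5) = o^4 - o^3 - 37*o^2 - 35*o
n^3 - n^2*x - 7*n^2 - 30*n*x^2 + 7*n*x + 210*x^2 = (n - 7)*(n - 6*x)*(n + 5*x)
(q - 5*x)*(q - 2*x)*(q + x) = q^3 - 6*q^2*x + 3*q*x^2 + 10*x^3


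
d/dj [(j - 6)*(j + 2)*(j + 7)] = 3*j^2 + 6*j - 40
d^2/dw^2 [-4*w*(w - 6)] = -8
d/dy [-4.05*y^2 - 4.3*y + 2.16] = -8.1*y - 4.3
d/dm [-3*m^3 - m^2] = m*(-9*m - 2)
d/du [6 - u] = -1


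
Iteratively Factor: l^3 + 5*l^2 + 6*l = (l + 2)*(l^2 + 3*l) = (l + 2)*(l + 3)*(l)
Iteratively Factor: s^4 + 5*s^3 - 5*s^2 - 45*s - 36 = (s + 3)*(s^3 + 2*s^2 - 11*s - 12) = (s + 3)*(s + 4)*(s^2 - 2*s - 3) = (s - 3)*(s + 3)*(s + 4)*(s + 1)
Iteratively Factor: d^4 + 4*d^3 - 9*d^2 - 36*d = (d - 3)*(d^3 + 7*d^2 + 12*d) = (d - 3)*(d + 3)*(d^2 + 4*d) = (d - 3)*(d + 3)*(d + 4)*(d)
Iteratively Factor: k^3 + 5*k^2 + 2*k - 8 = (k + 2)*(k^2 + 3*k - 4) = (k + 2)*(k + 4)*(k - 1)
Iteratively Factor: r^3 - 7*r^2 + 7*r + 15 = (r - 3)*(r^2 - 4*r - 5) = (r - 3)*(r + 1)*(r - 5)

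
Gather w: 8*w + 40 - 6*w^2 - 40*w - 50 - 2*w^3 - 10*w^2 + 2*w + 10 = -2*w^3 - 16*w^2 - 30*w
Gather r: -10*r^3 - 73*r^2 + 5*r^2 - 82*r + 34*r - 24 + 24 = -10*r^3 - 68*r^2 - 48*r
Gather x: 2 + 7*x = 7*x + 2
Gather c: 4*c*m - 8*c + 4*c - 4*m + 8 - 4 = c*(4*m - 4) - 4*m + 4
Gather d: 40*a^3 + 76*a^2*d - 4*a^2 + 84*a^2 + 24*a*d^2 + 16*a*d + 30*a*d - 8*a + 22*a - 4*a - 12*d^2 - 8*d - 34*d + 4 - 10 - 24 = 40*a^3 + 80*a^2 + 10*a + d^2*(24*a - 12) + d*(76*a^2 + 46*a - 42) - 30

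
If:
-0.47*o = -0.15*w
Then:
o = 0.319148936170213*w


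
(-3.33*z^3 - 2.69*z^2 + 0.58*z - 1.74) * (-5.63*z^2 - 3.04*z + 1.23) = 18.7479*z^5 + 25.2679*z^4 + 0.8163*z^3 + 4.7243*z^2 + 6.003*z - 2.1402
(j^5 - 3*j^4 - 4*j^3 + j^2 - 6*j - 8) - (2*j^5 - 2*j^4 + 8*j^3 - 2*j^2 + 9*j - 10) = -j^5 - j^4 - 12*j^3 + 3*j^2 - 15*j + 2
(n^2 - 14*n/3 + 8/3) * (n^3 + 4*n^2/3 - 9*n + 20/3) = n^5 - 10*n^4/3 - 113*n^3/9 + 470*n^2/9 - 496*n/9 + 160/9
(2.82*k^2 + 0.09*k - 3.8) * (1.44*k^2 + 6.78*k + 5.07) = 4.0608*k^4 + 19.2492*k^3 + 9.4356*k^2 - 25.3077*k - 19.266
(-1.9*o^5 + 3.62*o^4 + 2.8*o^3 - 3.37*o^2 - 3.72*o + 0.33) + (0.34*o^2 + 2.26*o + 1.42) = -1.9*o^5 + 3.62*o^4 + 2.8*o^3 - 3.03*o^2 - 1.46*o + 1.75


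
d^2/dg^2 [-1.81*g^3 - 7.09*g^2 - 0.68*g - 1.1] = -10.86*g - 14.18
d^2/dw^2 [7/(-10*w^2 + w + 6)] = 14*(-100*w^2 + 10*w + (20*w - 1)^2 + 60)/(-10*w^2 + w + 6)^3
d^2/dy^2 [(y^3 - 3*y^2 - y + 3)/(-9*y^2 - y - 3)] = 2*(80*y^3 - 981*y^2 - 189*y + 102)/(729*y^6 + 243*y^5 + 756*y^4 + 163*y^3 + 252*y^2 + 27*y + 27)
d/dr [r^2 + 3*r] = 2*r + 3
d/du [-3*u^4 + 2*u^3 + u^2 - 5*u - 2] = -12*u^3 + 6*u^2 + 2*u - 5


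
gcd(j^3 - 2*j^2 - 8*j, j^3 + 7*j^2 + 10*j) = j^2 + 2*j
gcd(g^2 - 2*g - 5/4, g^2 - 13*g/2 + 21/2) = 1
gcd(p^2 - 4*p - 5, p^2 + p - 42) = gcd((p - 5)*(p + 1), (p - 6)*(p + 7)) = 1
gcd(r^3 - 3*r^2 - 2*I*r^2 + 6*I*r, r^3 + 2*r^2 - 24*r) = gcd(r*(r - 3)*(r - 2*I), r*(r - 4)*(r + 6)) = r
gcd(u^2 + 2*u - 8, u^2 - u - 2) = u - 2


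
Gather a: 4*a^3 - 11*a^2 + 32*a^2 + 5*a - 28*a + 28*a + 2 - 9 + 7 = 4*a^3 + 21*a^2 + 5*a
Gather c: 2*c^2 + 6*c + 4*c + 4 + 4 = 2*c^2 + 10*c + 8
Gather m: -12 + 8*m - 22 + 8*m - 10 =16*m - 44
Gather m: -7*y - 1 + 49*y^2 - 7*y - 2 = 49*y^2 - 14*y - 3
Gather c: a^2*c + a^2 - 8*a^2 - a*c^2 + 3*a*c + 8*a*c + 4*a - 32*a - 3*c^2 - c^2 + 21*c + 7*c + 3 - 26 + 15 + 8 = -7*a^2 - 28*a + c^2*(-a - 4) + c*(a^2 + 11*a + 28)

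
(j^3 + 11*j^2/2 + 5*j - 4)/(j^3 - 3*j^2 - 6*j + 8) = (j^2 + 7*j/2 - 2)/(j^2 - 5*j + 4)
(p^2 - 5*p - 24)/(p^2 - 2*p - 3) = (-p^2 + 5*p + 24)/(-p^2 + 2*p + 3)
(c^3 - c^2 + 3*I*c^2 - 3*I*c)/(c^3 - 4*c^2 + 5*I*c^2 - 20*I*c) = (c^2 + c*(-1 + 3*I) - 3*I)/(c^2 + c*(-4 + 5*I) - 20*I)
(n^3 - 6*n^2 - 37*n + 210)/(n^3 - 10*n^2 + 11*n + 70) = (n + 6)/(n + 2)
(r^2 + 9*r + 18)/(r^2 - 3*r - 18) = (r + 6)/(r - 6)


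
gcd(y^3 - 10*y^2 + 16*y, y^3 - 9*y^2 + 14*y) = y^2 - 2*y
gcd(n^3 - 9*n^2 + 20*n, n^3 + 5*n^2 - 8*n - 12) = 1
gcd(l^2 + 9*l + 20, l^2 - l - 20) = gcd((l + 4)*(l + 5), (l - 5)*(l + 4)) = l + 4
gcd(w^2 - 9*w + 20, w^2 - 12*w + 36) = 1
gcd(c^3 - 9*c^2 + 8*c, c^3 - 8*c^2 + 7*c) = c^2 - c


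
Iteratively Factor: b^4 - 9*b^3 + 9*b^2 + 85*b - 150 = (b - 5)*(b^3 - 4*b^2 - 11*b + 30) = (b - 5)*(b - 2)*(b^2 - 2*b - 15) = (b - 5)*(b - 2)*(b + 3)*(b - 5)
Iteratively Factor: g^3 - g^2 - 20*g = (g)*(g^2 - g - 20) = g*(g - 5)*(g + 4)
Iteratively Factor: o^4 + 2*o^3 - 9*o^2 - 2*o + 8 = (o + 1)*(o^3 + o^2 - 10*o + 8) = (o - 1)*(o + 1)*(o^2 + 2*o - 8) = (o - 1)*(o + 1)*(o + 4)*(o - 2)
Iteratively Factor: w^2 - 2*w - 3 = (w + 1)*(w - 3)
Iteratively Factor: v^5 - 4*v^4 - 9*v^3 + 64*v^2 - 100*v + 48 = (v + 4)*(v^4 - 8*v^3 + 23*v^2 - 28*v + 12) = (v - 2)*(v + 4)*(v^3 - 6*v^2 + 11*v - 6) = (v - 2)*(v - 1)*(v + 4)*(v^2 - 5*v + 6) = (v - 2)^2*(v - 1)*(v + 4)*(v - 3)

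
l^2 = l^2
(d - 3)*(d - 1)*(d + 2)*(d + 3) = d^4 + d^3 - 11*d^2 - 9*d + 18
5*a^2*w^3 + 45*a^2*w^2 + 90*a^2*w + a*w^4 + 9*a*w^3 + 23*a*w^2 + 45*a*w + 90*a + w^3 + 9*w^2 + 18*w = (5*a + w)*(w + 3)*(w + 6)*(a*w + 1)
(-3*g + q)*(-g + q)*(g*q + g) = 3*g^3*q + 3*g^3 - 4*g^2*q^2 - 4*g^2*q + g*q^3 + g*q^2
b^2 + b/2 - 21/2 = (b - 3)*(b + 7/2)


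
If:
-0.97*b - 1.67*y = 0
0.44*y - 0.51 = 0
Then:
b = -2.00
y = 1.16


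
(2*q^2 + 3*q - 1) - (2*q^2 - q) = 4*q - 1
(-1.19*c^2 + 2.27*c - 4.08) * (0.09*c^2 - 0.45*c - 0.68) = -0.1071*c^4 + 0.7398*c^3 - 0.5795*c^2 + 0.2924*c + 2.7744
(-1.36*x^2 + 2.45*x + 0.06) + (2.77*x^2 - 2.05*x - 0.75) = 1.41*x^2 + 0.4*x - 0.69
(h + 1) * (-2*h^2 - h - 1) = -2*h^3 - 3*h^2 - 2*h - 1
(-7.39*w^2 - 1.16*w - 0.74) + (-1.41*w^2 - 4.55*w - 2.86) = -8.8*w^2 - 5.71*w - 3.6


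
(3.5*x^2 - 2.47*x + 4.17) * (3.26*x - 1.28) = 11.41*x^3 - 12.5322*x^2 + 16.7558*x - 5.3376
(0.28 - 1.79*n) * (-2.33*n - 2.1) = 4.1707*n^2 + 3.1066*n - 0.588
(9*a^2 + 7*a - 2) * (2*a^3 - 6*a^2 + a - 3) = 18*a^5 - 40*a^4 - 37*a^3 - 8*a^2 - 23*a + 6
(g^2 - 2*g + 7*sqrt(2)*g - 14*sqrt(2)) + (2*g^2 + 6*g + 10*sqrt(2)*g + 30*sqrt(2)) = 3*g^2 + 4*g + 17*sqrt(2)*g + 16*sqrt(2)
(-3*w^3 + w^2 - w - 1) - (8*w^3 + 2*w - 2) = -11*w^3 + w^2 - 3*w + 1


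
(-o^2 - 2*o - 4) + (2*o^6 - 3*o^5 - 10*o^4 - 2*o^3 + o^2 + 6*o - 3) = 2*o^6 - 3*o^5 - 10*o^4 - 2*o^3 + 4*o - 7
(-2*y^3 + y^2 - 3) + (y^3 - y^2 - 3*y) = -y^3 - 3*y - 3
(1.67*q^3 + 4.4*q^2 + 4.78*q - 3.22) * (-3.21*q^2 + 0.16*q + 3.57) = -5.3607*q^5 - 13.8568*q^4 - 8.6779*q^3 + 26.809*q^2 + 16.5494*q - 11.4954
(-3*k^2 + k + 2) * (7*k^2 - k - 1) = -21*k^4 + 10*k^3 + 16*k^2 - 3*k - 2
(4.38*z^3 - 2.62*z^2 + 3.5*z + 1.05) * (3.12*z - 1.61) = 13.6656*z^4 - 15.2262*z^3 + 15.1382*z^2 - 2.359*z - 1.6905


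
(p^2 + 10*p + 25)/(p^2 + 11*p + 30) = (p + 5)/(p + 6)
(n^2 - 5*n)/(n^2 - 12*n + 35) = n/(n - 7)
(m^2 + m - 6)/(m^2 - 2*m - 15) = (m - 2)/(m - 5)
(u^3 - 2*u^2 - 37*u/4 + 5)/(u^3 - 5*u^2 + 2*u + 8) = (u^2 + 2*u - 5/4)/(u^2 - u - 2)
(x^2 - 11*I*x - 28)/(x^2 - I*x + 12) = (x - 7*I)/(x + 3*I)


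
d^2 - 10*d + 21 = (d - 7)*(d - 3)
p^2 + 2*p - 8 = (p - 2)*(p + 4)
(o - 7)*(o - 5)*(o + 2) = o^3 - 10*o^2 + 11*o + 70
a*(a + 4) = a^2 + 4*a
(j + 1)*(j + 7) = j^2 + 8*j + 7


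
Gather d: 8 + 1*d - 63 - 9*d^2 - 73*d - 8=-9*d^2 - 72*d - 63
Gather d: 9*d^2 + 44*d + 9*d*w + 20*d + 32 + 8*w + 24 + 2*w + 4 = 9*d^2 + d*(9*w + 64) + 10*w + 60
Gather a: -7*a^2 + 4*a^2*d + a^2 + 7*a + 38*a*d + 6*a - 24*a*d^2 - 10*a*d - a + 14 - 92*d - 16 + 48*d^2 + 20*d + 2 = a^2*(4*d - 6) + a*(-24*d^2 + 28*d + 12) + 48*d^2 - 72*d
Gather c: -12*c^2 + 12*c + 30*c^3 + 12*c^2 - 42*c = 30*c^3 - 30*c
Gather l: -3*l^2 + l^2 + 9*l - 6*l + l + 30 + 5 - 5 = -2*l^2 + 4*l + 30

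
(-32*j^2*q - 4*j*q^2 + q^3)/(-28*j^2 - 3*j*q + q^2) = q*(-8*j + q)/(-7*j + q)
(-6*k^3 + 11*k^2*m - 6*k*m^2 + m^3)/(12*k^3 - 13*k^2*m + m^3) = (-2*k + m)/(4*k + m)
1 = 1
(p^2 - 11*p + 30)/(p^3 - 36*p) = (p - 5)/(p*(p + 6))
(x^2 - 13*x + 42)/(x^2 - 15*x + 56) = (x - 6)/(x - 8)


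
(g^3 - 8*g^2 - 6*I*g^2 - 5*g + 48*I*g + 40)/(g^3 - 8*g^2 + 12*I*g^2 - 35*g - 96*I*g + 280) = (g^2 - 6*I*g - 5)/(g^2 + 12*I*g - 35)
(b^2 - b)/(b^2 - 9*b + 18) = b*(b - 1)/(b^2 - 9*b + 18)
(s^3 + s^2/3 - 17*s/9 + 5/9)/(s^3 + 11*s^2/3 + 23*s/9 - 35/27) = 3*(s - 1)/(3*s + 7)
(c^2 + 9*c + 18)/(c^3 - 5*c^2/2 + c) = 2*(c^2 + 9*c + 18)/(c*(2*c^2 - 5*c + 2))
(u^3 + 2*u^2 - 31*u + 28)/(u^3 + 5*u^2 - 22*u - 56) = (u - 1)/(u + 2)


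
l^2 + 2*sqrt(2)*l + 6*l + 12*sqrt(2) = (l + 6)*(l + 2*sqrt(2))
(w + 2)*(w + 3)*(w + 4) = w^3 + 9*w^2 + 26*w + 24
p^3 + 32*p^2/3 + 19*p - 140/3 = (p - 4/3)*(p + 5)*(p + 7)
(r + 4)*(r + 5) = r^2 + 9*r + 20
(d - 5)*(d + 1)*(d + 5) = d^3 + d^2 - 25*d - 25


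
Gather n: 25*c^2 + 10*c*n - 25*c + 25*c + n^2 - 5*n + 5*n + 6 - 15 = 25*c^2 + 10*c*n + n^2 - 9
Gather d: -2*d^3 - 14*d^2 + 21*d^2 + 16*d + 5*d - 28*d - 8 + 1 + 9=-2*d^3 + 7*d^2 - 7*d + 2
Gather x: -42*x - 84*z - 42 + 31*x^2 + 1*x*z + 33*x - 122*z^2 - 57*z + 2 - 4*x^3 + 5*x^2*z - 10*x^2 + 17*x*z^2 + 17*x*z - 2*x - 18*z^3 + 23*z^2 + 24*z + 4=-4*x^3 + x^2*(5*z + 21) + x*(17*z^2 + 18*z - 11) - 18*z^3 - 99*z^2 - 117*z - 36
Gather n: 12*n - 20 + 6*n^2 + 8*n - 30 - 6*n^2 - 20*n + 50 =0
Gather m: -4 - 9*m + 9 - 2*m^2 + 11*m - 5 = -2*m^2 + 2*m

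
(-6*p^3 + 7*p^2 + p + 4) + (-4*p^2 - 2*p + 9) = -6*p^3 + 3*p^2 - p + 13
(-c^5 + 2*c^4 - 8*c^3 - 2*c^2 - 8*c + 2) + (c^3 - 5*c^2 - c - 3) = -c^5 + 2*c^4 - 7*c^3 - 7*c^2 - 9*c - 1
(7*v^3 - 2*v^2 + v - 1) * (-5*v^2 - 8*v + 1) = -35*v^5 - 46*v^4 + 18*v^3 - 5*v^2 + 9*v - 1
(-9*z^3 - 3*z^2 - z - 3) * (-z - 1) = 9*z^4 + 12*z^3 + 4*z^2 + 4*z + 3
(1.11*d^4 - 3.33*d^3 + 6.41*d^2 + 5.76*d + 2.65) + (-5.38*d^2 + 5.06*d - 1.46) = 1.11*d^4 - 3.33*d^3 + 1.03*d^2 + 10.82*d + 1.19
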